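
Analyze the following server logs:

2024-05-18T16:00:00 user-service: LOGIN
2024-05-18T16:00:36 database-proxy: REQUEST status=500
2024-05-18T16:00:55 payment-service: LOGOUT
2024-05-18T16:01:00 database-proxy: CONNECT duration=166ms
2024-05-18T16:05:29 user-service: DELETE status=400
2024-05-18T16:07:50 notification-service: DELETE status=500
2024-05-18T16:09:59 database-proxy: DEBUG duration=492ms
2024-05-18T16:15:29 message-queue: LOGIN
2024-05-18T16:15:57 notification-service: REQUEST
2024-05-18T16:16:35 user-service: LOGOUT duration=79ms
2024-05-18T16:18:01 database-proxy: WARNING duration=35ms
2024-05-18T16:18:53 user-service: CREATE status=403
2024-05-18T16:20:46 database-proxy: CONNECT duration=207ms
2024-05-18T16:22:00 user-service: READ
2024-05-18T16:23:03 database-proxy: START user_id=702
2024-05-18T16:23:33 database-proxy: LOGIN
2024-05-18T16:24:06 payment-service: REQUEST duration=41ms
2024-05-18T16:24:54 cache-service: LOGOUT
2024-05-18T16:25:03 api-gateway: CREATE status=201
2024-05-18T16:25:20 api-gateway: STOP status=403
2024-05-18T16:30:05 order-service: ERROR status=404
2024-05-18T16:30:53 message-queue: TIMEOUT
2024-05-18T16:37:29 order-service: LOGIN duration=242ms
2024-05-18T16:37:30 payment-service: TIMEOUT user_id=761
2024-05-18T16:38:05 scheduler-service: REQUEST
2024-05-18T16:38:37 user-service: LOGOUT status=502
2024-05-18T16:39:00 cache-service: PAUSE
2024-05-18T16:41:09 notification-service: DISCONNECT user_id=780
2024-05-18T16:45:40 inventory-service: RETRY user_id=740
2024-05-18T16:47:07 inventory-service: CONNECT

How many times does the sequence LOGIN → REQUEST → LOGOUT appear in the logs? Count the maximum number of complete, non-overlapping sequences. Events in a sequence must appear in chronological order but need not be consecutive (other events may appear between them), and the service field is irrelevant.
4

To count sequences:

1. Look for pattern: LOGIN → REQUEST → LOGOUT
2. Greedily scan the log in chronological order, matching each sequence element in turn (ignoring service)
3. Each time the full pattern completes, increment the count and restart matching from the next event
4. Complete non-overlapping sequences found: 4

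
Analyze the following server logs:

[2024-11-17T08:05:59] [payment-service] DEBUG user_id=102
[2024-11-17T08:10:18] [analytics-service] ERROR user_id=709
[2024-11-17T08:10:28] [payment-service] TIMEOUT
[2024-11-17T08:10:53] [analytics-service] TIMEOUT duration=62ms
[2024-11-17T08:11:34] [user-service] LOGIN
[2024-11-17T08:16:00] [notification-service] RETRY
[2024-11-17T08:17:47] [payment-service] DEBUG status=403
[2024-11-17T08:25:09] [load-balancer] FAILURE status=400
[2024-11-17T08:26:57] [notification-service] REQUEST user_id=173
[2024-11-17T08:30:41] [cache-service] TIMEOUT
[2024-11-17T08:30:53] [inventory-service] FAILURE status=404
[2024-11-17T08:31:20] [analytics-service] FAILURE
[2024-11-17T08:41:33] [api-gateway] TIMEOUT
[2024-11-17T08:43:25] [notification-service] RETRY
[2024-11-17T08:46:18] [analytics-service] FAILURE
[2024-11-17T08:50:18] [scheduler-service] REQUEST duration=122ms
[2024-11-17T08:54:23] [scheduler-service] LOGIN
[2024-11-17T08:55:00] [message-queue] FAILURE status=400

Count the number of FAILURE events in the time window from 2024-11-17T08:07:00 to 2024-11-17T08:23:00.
0

To count events in the time window:

1. Window boundaries: 2024-11-17T08:07:00 to 2024-11-17T08:23:00
2. Filter for FAILURE events within this window
3. Count matching events: 0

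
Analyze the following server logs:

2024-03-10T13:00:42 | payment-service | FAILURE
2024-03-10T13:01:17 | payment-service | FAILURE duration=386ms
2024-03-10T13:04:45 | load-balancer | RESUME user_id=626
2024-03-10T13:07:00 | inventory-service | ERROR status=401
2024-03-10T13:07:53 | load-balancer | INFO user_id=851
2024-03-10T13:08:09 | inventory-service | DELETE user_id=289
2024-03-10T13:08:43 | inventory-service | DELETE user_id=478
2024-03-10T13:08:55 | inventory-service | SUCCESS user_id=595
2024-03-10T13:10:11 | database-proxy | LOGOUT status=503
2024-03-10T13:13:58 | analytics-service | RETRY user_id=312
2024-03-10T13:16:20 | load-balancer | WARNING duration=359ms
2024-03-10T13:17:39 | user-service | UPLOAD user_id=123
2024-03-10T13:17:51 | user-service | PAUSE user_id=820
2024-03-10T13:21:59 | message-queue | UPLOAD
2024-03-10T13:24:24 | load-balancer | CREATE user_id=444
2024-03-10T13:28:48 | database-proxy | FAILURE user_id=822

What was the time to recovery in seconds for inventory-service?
115

To calculate recovery time:

1. Find ERROR event for inventory-service: 2024-03-10T13:07:00
2. Find next SUCCESS event for inventory-service: 2024-03-10T13:08:55
3. Recovery time: 2024-03-10T13:08:55 - 2024-03-10T13:07:00 = 115 seconds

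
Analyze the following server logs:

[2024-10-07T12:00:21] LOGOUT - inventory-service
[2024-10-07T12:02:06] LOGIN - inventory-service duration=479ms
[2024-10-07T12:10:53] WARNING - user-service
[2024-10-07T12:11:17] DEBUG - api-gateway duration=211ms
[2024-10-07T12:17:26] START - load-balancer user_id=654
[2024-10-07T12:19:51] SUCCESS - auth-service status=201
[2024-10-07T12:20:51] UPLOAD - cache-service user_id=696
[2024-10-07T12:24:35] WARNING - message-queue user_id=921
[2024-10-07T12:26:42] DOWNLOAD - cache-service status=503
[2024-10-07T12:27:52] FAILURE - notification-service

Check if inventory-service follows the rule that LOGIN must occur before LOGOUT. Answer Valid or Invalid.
Invalid

To validate ordering:

1. Required order: LOGIN → LOGOUT
2. Rule: LOGIN must occur before LOGOUT
3. Check actual order of events for inventory-service
4. Result: Invalid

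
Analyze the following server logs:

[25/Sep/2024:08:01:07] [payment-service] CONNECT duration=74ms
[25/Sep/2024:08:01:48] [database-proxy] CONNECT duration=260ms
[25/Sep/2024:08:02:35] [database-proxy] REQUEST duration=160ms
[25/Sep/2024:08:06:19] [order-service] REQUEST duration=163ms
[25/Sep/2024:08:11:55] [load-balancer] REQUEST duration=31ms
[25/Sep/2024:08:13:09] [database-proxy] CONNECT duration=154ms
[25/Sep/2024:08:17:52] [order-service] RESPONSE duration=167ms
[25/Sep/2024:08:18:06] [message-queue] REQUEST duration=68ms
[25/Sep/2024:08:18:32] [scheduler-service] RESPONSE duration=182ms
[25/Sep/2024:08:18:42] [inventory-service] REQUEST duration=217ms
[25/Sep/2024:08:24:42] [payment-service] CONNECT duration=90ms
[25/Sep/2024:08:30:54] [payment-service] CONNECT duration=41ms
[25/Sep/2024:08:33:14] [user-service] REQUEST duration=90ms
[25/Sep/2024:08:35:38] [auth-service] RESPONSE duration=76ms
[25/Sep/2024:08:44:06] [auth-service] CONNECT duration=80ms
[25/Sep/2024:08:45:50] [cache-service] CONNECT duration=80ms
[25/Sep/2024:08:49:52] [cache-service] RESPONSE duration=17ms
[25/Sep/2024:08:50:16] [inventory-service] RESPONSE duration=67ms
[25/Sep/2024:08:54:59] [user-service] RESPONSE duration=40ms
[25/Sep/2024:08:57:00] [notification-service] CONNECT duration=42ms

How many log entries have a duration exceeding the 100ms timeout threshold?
7

To count timeouts:

1. Threshold: 100ms
2. Extract duration from each log entry
3. Count entries where duration > 100
4. Timeout count: 7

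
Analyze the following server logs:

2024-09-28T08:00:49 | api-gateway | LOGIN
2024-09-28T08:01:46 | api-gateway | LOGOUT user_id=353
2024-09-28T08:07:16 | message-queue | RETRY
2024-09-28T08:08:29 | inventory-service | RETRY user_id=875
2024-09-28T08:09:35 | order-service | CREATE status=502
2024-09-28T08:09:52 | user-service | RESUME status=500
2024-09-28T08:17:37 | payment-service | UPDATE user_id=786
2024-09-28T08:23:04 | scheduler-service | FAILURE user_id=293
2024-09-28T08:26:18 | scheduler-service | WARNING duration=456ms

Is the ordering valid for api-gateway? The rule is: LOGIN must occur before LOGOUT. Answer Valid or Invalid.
Valid

To validate ordering:

1. Required order: LOGIN → LOGOUT
2. Rule: LOGIN must occur before LOGOUT
3. Check actual order of events for api-gateway
4. Result: Valid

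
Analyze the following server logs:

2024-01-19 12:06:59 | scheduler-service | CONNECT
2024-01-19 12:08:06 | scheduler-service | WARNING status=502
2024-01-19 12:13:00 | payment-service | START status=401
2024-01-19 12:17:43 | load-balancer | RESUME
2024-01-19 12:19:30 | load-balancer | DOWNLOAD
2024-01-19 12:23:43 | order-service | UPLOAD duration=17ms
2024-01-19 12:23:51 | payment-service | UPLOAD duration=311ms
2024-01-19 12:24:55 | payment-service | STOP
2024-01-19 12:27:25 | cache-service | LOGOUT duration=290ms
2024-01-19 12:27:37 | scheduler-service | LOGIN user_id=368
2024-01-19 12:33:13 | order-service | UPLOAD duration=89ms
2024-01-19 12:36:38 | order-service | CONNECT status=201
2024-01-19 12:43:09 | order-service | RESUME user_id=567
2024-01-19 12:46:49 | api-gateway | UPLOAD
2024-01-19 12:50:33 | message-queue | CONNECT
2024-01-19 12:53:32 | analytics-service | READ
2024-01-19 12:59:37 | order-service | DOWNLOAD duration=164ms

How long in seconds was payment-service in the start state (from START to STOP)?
715

To calculate state duration:

1. Find START event for payment-service: 2024-01-19 12:13:00
2. Find STOP event for payment-service: 2024-01-19 12:24:55
3. Calculate duration: 2024-01-19 12:24:55 - 2024-01-19 12:13:00 = 715 seconds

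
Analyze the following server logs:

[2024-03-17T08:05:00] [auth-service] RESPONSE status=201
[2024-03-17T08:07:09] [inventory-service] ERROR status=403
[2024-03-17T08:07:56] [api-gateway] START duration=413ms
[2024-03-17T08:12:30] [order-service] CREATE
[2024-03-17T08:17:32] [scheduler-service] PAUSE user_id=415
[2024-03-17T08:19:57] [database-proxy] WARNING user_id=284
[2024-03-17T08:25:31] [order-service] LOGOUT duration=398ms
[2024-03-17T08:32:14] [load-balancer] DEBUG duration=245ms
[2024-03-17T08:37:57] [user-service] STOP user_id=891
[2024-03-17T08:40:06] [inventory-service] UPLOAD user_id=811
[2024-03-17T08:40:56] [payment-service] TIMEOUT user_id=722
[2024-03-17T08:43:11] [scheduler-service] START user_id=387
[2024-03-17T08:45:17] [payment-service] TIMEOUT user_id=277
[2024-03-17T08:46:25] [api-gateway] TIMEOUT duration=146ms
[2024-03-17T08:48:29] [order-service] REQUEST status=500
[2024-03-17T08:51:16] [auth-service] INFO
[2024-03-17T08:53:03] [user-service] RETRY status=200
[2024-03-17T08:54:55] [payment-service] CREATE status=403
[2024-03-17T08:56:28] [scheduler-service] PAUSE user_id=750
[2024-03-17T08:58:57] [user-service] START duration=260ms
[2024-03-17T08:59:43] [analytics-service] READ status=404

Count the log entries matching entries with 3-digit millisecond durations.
5

To find matching entries:

1. Pattern to match: entries with 3-digit millisecond durations
2. Scan each log entry for the pattern
3. Count matches: 5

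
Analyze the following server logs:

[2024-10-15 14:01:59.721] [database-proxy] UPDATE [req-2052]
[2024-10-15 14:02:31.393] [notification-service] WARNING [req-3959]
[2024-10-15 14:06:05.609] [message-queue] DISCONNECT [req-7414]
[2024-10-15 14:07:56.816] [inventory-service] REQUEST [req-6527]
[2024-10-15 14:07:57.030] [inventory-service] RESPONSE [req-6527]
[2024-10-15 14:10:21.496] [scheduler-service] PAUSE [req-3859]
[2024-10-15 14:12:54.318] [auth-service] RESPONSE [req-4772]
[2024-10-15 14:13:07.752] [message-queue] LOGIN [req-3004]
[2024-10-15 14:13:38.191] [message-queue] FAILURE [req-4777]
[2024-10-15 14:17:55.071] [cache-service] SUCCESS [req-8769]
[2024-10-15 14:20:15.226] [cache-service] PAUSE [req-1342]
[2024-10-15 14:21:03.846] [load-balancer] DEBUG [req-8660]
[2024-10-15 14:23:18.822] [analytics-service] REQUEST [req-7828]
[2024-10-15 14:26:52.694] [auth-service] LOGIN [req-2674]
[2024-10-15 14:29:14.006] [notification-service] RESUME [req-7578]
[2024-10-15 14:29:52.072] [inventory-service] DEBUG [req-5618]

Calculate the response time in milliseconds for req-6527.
214

To calculate latency:

1. Find REQUEST with id req-6527: 2024-10-15 14:07:56.816
2. Find RESPONSE with id req-6527: 2024-10-15 14:07:57.030
3. Latency: 2024-10-15 14:07:57.030 - 2024-10-15 14:07:56.816 = 214ms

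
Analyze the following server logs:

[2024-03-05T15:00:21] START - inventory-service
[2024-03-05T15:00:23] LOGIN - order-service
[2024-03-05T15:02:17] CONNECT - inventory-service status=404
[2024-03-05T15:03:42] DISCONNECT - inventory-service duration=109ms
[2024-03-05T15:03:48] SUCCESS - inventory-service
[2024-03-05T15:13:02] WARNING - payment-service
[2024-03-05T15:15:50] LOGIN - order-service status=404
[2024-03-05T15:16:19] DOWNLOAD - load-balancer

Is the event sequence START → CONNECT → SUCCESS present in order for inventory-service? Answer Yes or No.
Yes

To verify sequence order:

1. Find all events in sequence START → CONNECT → SUCCESS for inventory-service
2. Extract their timestamps
3. Check if timestamps are in ascending order
4. Result: Yes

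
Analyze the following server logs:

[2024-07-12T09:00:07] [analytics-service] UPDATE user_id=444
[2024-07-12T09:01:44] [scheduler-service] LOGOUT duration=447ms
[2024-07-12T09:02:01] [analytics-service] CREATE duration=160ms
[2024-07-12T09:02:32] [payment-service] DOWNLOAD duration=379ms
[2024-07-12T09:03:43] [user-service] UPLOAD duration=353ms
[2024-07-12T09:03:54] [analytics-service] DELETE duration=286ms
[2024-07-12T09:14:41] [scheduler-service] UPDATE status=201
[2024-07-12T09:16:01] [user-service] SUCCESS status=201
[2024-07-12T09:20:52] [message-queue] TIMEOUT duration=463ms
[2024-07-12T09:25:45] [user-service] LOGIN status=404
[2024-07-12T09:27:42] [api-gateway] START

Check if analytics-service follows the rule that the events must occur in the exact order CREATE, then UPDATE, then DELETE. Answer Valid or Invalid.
Invalid

To validate ordering:

1. Required order: CREATE → UPDATE → DELETE
2. Rule: the events must occur in the exact order CREATE, then UPDATE, then DELETE
3. Check actual order of events for analytics-service
4. Result: Invalid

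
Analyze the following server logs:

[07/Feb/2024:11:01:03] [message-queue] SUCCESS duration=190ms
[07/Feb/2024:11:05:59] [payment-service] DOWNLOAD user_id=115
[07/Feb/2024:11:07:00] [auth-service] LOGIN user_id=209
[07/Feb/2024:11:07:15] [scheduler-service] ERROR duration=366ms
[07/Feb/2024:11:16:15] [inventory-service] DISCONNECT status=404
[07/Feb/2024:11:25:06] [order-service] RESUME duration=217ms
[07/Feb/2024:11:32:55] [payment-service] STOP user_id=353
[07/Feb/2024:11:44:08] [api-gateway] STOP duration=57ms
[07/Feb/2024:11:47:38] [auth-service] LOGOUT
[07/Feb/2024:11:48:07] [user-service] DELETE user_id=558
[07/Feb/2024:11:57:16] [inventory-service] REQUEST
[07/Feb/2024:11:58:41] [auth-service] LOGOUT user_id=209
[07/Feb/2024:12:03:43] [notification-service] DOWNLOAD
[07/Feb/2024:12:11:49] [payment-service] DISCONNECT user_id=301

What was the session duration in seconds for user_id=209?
3101

To calculate session duration:

1. Find LOGIN event for user_id=209: 07/Feb/2024:11:07:00
2. Find LOGOUT event for user_id=209: 07/Feb/2024:11:58:41
3. Session duration: 07/Feb/2024:11:58:41 - 07/Feb/2024:11:07:00 = 3101 seconds (51 minutes)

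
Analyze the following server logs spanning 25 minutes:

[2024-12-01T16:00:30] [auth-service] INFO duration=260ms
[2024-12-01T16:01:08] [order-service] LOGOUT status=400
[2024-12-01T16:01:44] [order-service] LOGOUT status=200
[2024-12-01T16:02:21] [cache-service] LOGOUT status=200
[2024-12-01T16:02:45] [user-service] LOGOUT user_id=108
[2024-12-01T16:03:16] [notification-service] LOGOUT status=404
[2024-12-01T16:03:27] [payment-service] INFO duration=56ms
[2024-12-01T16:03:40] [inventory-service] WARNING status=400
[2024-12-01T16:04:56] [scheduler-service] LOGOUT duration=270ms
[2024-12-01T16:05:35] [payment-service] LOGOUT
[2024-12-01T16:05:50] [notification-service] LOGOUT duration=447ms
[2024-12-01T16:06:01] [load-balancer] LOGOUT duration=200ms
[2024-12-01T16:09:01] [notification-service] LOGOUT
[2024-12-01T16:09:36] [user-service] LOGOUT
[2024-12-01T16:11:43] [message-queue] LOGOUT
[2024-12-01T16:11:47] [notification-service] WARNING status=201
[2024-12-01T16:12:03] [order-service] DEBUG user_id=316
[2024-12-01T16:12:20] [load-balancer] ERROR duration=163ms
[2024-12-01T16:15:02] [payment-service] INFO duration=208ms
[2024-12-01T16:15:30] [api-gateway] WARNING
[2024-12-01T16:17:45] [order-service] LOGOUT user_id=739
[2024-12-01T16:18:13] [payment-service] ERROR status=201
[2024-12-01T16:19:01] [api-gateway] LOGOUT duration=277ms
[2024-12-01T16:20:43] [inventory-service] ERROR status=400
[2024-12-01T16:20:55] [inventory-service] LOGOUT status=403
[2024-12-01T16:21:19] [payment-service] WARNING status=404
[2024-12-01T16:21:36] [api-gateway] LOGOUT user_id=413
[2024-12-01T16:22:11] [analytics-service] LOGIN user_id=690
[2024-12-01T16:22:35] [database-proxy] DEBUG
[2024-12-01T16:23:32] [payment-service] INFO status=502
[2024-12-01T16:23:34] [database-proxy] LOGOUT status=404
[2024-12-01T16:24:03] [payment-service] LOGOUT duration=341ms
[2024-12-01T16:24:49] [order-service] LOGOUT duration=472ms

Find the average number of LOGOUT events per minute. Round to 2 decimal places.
0.76

To calculate the rate:

1. Count total LOGOUT events: 19
2. Total time period: 25 minutes
3. Rate = 19 / 25 = 0.76 events per minute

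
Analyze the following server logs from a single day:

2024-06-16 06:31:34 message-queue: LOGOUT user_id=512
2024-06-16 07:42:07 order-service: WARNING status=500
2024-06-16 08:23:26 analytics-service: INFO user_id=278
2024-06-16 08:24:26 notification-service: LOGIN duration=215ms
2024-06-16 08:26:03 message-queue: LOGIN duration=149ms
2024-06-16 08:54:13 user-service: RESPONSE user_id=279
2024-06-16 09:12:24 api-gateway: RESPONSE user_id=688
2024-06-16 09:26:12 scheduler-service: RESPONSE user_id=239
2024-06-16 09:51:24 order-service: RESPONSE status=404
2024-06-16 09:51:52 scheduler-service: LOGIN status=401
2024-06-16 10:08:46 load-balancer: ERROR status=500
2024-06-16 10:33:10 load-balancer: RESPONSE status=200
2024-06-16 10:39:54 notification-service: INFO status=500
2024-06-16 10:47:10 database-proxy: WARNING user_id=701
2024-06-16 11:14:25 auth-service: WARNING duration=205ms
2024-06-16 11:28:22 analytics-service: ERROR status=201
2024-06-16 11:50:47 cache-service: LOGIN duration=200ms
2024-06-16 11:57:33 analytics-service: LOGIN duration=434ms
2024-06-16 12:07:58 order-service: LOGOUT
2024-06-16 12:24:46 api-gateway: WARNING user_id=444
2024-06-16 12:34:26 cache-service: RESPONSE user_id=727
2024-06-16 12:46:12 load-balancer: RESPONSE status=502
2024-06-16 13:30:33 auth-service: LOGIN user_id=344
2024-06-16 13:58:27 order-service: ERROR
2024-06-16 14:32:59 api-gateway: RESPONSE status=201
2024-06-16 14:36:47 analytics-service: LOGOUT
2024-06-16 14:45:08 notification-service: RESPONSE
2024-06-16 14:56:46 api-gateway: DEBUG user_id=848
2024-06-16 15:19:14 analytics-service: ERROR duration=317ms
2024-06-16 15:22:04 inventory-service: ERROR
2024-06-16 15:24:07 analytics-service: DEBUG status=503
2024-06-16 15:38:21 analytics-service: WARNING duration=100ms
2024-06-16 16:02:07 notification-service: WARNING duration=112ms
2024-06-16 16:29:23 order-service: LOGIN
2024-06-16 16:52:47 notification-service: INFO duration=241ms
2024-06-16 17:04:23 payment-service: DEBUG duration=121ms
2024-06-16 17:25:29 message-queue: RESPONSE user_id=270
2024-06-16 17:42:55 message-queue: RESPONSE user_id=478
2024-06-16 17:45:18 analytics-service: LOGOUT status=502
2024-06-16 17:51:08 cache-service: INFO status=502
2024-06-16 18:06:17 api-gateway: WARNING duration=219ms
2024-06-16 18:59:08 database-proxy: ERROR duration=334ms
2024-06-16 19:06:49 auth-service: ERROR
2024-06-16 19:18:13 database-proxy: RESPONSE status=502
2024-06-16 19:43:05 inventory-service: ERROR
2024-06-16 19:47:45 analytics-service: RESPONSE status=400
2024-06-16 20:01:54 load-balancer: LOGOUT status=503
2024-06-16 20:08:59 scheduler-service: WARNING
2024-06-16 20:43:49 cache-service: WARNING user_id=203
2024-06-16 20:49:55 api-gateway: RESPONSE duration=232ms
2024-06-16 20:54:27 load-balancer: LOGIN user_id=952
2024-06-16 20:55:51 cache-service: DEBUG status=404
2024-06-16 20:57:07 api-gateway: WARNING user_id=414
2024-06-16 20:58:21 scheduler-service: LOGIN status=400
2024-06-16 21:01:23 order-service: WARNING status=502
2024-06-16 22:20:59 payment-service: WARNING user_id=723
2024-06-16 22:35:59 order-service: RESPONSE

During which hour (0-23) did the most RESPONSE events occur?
9

To find the peak hour:

1. Group all RESPONSE events by hour
2. Count events in each hour
3. Find hour with maximum count
4. Peak hour: 9 (with 3 events)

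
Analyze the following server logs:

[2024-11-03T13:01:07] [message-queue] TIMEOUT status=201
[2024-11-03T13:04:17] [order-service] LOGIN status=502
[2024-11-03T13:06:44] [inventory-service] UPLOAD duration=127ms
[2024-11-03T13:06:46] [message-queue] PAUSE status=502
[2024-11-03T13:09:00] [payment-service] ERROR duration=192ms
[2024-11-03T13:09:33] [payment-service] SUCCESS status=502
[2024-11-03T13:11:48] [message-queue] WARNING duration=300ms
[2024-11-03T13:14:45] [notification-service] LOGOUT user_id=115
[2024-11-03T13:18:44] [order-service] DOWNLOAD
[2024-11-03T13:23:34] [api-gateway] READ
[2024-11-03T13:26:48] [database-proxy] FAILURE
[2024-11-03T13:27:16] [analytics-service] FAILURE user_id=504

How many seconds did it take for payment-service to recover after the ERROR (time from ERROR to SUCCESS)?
33

To calculate recovery time:

1. Find ERROR event for payment-service: 2024-11-03T13:09:00
2. Find next SUCCESS event for payment-service: 2024-11-03T13:09:33
3. Recovery time: 2024-11-03T13:09:33 - 2024-11-03T13:09:00 = 33 seconds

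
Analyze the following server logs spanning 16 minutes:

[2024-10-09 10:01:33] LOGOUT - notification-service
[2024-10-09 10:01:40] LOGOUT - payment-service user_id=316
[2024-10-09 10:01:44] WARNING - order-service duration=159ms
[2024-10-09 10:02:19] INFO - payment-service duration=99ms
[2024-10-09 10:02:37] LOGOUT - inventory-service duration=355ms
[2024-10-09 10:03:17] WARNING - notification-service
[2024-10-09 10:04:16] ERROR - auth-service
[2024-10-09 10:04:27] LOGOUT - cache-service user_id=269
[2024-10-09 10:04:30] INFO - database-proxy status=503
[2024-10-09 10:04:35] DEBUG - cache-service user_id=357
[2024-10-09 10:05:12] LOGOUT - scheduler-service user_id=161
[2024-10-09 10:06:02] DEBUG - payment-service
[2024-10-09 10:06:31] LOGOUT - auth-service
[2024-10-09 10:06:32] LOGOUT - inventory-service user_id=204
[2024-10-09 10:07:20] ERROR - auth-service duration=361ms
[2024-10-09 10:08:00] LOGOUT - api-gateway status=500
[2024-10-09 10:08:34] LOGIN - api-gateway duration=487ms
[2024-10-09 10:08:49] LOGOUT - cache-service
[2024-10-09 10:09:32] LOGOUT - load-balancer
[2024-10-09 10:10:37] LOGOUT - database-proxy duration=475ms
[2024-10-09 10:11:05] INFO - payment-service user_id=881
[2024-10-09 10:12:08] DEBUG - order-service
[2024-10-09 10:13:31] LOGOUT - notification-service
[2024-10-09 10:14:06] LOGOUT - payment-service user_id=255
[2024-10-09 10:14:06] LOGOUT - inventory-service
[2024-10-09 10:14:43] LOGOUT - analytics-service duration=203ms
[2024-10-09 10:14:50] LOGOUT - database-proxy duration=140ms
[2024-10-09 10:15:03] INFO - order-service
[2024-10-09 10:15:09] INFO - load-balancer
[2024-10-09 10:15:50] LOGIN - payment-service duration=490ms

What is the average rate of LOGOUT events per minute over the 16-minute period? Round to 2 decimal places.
1.0

To calculate the rate:

1. Count total LOGOUT events: 16
2. Total time period: 16 minutes
3. Rate = 16 / 16 = 1.0 events per minute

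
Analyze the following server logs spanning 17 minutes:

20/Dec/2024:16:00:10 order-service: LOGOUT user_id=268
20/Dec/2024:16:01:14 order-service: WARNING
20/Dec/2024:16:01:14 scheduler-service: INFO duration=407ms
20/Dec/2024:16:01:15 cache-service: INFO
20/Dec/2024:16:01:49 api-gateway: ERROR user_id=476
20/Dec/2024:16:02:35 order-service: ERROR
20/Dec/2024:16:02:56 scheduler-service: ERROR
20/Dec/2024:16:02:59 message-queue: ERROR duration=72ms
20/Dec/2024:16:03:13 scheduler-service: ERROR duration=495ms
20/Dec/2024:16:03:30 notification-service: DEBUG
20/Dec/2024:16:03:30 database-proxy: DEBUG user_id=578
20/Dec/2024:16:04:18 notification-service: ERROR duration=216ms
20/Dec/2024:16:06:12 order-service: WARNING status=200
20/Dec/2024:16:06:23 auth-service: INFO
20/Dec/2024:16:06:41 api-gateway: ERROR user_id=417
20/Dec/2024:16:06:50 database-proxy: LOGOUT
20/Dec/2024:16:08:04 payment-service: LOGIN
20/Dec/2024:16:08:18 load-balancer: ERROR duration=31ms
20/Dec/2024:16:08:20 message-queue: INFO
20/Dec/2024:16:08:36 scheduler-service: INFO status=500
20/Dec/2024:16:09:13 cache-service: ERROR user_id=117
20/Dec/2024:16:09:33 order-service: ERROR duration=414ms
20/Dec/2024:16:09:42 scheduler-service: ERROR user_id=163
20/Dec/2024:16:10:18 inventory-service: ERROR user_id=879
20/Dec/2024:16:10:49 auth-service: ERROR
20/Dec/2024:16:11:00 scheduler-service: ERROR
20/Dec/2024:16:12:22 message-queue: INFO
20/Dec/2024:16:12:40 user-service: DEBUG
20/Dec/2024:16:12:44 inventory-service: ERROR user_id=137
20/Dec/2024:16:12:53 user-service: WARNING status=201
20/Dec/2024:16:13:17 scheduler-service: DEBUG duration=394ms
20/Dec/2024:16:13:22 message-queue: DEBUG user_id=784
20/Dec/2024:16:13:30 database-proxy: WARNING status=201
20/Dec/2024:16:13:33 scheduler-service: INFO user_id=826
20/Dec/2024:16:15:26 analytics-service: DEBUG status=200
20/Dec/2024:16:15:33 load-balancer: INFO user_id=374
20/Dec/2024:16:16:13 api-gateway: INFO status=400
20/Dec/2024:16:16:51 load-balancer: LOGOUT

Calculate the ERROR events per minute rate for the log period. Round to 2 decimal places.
0.88

To calculate the rate:

1. Count total ERROR events: 15
2. Total time period: 17 minutes
3. Rate = 15 / 17 = 0.88 events per minute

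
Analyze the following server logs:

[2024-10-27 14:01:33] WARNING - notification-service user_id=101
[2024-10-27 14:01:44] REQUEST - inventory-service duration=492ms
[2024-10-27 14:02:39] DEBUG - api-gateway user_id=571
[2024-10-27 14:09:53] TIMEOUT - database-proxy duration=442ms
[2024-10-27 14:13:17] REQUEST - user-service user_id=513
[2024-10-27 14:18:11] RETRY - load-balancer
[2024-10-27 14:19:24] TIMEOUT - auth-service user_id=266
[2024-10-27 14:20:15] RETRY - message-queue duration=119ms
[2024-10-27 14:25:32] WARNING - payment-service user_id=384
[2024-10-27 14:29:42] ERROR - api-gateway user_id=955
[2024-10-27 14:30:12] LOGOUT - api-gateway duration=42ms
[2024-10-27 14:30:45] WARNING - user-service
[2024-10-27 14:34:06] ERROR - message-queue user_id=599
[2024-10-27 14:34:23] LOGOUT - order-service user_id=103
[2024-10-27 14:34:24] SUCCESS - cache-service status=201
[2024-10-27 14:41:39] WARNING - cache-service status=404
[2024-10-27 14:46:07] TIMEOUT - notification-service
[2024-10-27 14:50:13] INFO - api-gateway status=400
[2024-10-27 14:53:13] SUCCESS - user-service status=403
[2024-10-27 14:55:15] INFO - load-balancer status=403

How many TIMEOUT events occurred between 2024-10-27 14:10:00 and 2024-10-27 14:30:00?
1

To count events in the time window:

1. Window boundaries: 2024-10-27 14:10:00 to 2024-10-27 14:30:00
2. Filter for TIMEOUT events within this window
3. Count matching events: 1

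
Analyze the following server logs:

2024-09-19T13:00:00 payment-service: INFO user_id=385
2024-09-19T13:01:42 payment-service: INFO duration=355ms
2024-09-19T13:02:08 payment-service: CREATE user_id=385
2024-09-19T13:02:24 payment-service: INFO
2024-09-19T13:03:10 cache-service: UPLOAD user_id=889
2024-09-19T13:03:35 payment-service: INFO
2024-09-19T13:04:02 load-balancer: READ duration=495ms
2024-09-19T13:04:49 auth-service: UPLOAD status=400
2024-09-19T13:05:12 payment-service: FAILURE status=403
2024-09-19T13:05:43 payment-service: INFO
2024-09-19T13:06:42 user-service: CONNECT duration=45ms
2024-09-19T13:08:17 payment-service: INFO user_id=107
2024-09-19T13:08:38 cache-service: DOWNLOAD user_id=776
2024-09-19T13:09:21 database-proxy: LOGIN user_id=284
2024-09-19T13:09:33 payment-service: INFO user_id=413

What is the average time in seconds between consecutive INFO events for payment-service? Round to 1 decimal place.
95.5

To calculate average interval:

1. Find all INFO events for payment-service in order
2. Calculate time gaps between consecutive events
3. Compute mean of gaps: 573 / 6 = 95.5 seconds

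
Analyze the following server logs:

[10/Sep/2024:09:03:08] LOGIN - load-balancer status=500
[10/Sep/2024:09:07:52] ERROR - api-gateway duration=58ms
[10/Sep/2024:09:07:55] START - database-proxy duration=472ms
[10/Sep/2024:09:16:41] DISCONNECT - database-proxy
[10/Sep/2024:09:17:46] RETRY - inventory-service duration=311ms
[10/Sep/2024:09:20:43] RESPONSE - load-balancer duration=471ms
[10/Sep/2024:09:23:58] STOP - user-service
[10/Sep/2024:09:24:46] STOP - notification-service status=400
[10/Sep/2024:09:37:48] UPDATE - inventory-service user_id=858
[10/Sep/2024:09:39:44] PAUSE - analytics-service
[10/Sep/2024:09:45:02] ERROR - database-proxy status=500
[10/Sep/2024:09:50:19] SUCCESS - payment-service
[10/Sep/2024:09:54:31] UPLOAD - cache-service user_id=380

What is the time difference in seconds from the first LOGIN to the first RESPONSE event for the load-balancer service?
1055

To find the time between events:

1. Locate the first LOGIN event for load-balancer: 10/Sep/2024:09:03:08
2. Locate the first RESPONSE event for load-balancer: 10/Sep/2024:09:20:43
3. Calculate the difference: 10/Sep/2024:09:20:43 - 10/Sep/2024:09:03:08 = 1055 seconds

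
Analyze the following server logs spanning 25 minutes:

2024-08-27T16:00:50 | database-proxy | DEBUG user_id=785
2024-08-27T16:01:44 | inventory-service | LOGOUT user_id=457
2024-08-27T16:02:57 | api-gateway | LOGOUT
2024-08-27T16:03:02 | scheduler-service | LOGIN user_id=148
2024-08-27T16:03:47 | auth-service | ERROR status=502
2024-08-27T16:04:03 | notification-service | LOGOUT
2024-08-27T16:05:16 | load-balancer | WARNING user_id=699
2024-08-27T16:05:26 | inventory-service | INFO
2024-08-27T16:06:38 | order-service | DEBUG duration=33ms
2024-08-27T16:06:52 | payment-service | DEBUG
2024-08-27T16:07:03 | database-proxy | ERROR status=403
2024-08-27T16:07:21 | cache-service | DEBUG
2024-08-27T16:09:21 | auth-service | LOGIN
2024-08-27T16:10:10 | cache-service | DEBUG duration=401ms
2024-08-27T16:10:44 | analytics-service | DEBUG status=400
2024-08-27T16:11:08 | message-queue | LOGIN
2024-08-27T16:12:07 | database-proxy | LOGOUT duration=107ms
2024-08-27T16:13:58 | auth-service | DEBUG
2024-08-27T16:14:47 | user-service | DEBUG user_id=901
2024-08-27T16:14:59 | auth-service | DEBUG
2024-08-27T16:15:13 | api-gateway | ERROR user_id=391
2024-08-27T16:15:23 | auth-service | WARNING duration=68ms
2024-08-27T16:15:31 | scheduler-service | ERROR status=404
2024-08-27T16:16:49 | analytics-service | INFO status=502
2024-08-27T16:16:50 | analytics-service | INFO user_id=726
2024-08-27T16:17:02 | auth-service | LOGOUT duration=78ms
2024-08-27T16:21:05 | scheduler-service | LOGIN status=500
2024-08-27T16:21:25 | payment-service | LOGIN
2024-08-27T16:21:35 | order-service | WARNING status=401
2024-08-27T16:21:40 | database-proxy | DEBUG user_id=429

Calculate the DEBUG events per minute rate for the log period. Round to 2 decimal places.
0.4

To calculate the rate:

1. Count total DEBUG events: 10
2. Total time period: 25 minutes
3. Rate = 10 / 25 = 0.4 events per minute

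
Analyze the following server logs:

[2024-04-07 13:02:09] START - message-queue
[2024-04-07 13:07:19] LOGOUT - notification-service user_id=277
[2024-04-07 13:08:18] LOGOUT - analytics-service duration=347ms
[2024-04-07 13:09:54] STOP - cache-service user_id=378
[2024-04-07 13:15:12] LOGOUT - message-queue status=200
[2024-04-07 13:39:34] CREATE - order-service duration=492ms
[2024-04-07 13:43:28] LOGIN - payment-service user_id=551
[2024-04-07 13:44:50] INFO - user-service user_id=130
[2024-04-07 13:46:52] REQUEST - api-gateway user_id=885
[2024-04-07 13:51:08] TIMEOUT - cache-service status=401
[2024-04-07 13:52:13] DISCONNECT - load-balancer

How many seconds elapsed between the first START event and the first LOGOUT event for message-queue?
783

To find the time between events:

1. Locate the first START event for message-queue: 2024-04-07 13:02:09
2. Locate the first LOGOUT event for message-queue: 2024-04-07 13:15:12
3. Calculate the difference: 2024-04-07 13:15:12 - 2024-04-07 13:02:09 = 783 seconds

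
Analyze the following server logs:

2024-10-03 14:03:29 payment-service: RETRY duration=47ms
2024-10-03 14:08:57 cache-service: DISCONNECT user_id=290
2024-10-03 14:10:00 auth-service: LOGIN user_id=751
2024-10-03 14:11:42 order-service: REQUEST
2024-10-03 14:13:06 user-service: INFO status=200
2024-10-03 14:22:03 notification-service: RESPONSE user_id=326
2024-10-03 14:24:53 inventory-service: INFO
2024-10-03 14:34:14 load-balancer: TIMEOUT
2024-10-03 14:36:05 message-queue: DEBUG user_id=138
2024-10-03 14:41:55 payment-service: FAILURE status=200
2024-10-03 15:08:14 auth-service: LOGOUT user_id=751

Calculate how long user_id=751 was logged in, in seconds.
3494

To calculate session duration:

1. Find LOGIN event for user_id=751: 2024-10-03 14:10:00
2. Find LOGOUT event for user_id=751: 2024-10-03 15:08:14
3. Session duration: 2024-10-03 15:08:14 - 2024-10-03 14:10:00 = 3494 seconds (58 minutes)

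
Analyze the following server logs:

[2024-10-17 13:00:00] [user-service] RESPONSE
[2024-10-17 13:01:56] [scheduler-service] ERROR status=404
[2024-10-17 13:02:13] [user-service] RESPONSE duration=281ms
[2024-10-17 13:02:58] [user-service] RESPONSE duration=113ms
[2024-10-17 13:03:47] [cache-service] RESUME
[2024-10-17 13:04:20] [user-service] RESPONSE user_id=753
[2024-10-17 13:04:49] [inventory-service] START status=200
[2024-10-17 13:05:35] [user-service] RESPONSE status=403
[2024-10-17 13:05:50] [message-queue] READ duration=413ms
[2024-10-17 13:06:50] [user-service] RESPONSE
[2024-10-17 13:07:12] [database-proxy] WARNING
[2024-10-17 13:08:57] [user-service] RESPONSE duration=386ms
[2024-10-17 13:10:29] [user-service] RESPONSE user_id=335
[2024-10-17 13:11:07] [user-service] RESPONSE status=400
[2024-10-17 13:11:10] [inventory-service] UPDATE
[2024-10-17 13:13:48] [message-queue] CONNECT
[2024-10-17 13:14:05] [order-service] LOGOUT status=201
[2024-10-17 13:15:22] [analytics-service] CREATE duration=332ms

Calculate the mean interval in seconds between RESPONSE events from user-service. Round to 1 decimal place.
83.4

To calculate average interval:

1. Find all RESPONSE events for user-service in order
2. Calculate time gaps between consecutive events
3. Compute mean of gaps: 667 / 8 = 83.4 seconds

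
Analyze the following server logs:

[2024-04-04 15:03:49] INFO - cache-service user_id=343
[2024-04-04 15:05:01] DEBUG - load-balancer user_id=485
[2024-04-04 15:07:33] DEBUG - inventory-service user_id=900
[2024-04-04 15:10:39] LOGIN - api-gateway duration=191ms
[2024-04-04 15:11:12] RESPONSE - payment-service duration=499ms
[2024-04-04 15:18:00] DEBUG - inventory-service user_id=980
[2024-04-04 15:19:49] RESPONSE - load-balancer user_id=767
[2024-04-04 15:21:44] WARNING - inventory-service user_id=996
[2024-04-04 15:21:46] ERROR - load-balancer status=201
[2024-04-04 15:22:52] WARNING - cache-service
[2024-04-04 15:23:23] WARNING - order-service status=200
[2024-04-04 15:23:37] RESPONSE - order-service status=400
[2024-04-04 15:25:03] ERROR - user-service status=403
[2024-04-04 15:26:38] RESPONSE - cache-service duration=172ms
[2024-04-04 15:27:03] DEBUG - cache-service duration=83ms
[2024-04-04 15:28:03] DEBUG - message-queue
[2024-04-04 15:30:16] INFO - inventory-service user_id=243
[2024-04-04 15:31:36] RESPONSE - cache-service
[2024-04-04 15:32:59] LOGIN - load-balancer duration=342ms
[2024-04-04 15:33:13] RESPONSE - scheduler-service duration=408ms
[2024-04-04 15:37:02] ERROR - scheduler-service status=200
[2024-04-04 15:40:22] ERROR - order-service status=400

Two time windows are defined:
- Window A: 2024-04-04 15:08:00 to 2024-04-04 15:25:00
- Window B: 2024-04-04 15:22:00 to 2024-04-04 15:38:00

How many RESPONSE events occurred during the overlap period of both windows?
1

To find overlap events:

1. Window A: 2024-04-04 15:08:00 to 2024-04-04 15:25:00
2. Window B: 2024-04-04 15:22:00 to 2024-04-04 15:38:00
3. Overlap period: 2024-04-04 15:22:00 to 2024-04-04 15:25:00
4. Count RESPONSE events in overlap: 1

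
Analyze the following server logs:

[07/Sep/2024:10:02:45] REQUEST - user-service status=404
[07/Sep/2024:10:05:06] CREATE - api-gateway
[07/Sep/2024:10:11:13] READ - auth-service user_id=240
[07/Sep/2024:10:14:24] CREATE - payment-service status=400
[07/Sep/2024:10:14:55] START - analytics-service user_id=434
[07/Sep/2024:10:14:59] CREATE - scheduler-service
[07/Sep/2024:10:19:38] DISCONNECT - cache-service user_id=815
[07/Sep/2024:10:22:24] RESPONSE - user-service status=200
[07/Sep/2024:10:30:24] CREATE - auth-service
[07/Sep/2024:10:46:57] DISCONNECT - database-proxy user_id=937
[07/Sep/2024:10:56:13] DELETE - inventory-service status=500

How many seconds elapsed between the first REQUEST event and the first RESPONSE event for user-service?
1179

To find the time between events:

1. Locate the first REQUEST event for user-service: 07/Sep/2024:10:02:45
2. Locate the first RESPONSE event for user-service: 07/Sep/2024:10:22:24
3. Calculate the difference: 07/Sep/2024:10:22:24 - 07/Sep/2024:10:02:45 = 1179 seconds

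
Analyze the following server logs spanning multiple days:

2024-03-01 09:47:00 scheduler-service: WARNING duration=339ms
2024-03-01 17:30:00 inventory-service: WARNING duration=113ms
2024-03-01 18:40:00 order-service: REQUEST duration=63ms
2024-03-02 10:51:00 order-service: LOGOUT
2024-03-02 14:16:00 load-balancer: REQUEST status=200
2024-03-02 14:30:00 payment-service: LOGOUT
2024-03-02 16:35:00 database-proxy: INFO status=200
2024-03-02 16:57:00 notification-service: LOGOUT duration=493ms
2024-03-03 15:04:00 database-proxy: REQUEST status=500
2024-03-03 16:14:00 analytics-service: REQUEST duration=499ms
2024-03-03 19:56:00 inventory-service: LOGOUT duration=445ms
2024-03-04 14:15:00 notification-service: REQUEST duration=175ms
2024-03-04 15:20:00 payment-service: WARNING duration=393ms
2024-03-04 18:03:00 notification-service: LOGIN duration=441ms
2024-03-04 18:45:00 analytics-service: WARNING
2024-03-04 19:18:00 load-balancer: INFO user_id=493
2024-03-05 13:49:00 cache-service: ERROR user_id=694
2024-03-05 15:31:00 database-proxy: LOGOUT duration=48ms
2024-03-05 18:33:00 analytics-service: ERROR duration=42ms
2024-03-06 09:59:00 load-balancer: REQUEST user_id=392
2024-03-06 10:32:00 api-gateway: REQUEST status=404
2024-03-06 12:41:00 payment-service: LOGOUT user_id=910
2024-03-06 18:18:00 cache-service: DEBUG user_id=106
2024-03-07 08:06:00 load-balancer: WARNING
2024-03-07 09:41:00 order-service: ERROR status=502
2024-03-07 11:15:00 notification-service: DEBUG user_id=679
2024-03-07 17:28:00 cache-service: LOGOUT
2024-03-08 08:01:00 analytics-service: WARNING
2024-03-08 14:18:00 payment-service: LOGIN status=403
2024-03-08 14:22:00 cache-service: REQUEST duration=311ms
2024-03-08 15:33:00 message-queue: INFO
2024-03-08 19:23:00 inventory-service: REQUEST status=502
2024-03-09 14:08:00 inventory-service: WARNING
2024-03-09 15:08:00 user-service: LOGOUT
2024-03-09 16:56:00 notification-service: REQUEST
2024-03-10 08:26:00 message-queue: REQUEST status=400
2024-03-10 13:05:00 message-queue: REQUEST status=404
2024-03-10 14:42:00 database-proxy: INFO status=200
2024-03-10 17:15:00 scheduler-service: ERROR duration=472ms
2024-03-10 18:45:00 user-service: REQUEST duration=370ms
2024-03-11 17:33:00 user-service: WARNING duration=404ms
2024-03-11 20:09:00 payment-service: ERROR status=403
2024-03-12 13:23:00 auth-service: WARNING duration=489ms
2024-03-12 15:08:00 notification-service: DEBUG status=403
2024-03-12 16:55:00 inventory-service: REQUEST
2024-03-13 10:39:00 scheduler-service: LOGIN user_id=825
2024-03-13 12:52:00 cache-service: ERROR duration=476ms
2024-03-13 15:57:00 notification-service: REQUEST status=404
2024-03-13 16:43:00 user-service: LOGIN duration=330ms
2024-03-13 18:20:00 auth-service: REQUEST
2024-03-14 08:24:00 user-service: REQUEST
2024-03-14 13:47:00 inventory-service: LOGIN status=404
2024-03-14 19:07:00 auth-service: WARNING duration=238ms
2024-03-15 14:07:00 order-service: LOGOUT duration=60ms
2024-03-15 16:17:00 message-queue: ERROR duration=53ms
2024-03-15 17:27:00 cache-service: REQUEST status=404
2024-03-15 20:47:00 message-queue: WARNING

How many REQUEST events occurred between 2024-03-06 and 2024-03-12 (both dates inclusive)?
9

To filter by date range:

1. Date range: 2024-03-06 through 2024-03-12, both dates inclusive
2. Filter for REQUEST events whose date falls in this range
3. Count matching events: 9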